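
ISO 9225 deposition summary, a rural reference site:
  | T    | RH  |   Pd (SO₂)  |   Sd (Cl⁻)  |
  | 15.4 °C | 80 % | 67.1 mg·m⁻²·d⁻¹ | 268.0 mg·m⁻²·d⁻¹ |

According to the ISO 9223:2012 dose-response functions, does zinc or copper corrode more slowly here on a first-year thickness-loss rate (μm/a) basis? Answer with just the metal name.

copper

zinc: T>10 °C ⇒ hinge -0.071·(15.4−10) = -0.3834
  SO₂ term: 0.0129·67.1^0.44·exp(0.046·80-0.3834) = 2.218
  Cl⁻ term: 0.0175·268.0^0.57·exp(0.008·80+0.085·15.4) = 2.975
  sum: 2.218 + 2.975 → r_corr = 5.194 μm/a
copper: T>10 °C ⇒ hinge -0.080·(15.4−10) = -0.4320
  SO₂ term: 0.0053·67.1^0.26·exp(0.059·80-0.4320) = 1.152
  Cl⁻ term: 0.01025·268.0^0.27·exp(0.036·80+0.049·15.4) = 1.757
  r_corr = 1.152 + 1.757 = 2.909 μm/a
Ordering by μm/a: zinc (5.19) > copper (2.91)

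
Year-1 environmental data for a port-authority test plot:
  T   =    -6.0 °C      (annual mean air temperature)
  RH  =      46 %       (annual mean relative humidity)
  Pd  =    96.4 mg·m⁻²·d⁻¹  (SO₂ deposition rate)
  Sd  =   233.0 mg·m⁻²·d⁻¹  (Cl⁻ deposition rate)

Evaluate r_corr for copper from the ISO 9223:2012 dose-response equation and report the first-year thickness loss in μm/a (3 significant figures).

r_corr = 0.209 μm/a

copper: temperature factor f = +0.126·(-16.0) = -2.0160
  sulphur-dioxide contribution → 0.03494 μm/a
  chloride contribution → 0.1743 μm/a
  total first-year rate 0.2093 μm/a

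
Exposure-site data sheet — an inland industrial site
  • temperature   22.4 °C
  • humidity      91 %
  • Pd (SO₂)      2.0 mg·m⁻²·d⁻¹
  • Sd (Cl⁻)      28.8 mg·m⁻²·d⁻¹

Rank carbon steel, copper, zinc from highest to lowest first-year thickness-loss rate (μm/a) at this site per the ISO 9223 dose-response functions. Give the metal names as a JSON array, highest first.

carbon steel: temperature factor f = -0.054·(12.4) = -0.6696
  Pd branch = 1.77·Pd^0.52·e^(0.02·RH+f) = 8.019 μm/a
  Sd branch = 0.102·Sd^0.62·e^(0.033·RH+0.04·T) = 40.43 μm/a
  sum: 8.019 + 40.43 → r_corr = 48.45 μm/a
copper: f(T) = -0.080·(T−10) [T>10 °C] = -0.9920
  SO₂ term: 0.0053·2.0^0.26·exp(0.059·91-0.9920) = 0.5052
  Sd branch = 0.01025·Sd^0.27·e^(0.036·RH+0.049·T) = 2.015 μm/a
  r_corr = 0.5052 + 2.015 = 2.52 μm/a
zinc: temperature factor f = -0.071·(12.4) = -0.8804
  SO₂ term: 0.0129·2.0^0.44·exp(0.046·91-0.8804) = 0.4771
  Cl⁻ term: 0.0175·28.8^0.57·exp(0.008·91+0.085·22.4) = 1.652
  sum: 0.4771 + 1.652 → r_corr = 2.129 μm/a
Ordering by μm/a: carbon steel (48.5) > copper (2.52) > zinc (2.13)

["carbon steel", "copper", "zinc"]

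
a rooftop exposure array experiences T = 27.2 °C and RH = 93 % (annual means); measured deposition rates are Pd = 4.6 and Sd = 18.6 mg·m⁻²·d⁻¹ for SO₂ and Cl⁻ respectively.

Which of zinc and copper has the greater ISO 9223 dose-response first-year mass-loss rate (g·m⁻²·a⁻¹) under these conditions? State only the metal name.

copper

zinc: f(T) = -0.071·(T−10) [T>10 °C] = -1.2212
  sulphur-dioxide contribution → 0.5367 μm/a
  chloride contribution → 1.967 μm/a
  total first-year rate 2.504 μm/a
  mass loss = 2.504 μm/a × 7.14 g/cm³ = 17.88 g·m⁻²·a⁻¹
copper: T>10 °C ⇒ hinge -0.080·(27.2−10) = -1.3760
  sulphur-dioxide contribution → 0.4808 μm/a
  chloride contribution → 2.434 μm/a
  total first-year rate 2.915 μm/a
  mass loss = 2.915 μm/a × 8.96 g/cm³ = 26.12 g·m⁻²·a⁻¹
Ordering by g·m⁻²·a⁻¹: copper (26.1) > zinc (17.9)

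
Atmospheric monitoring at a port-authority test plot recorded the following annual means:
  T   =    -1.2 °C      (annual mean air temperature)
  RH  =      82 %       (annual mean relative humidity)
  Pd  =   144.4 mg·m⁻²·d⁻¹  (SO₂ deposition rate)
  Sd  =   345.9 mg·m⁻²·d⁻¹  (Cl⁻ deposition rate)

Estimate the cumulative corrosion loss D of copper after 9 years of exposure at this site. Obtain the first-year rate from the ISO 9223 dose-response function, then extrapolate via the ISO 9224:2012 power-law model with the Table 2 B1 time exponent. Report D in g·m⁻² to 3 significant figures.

copper: f(T) = +0.126·(T−10) [T≤10 °C] = -1.4112
  SO₂ term: 0.0053·144.4^0.26·exp(0.059·82-1.4112) = 0.5943
  Sd branch = 0.01025·Sd^0.27·e^(0.036·RH+0.049·T) = 0.8969 μm/a
  r_corr = 0.5943 + 0.8969 = 1.491 μm/a
ISO 9224: D(t) = r_corr · t^b with b = 0.667 (copper, B1)
  D(9) = 1.491 × 9^0.667 = 1.491 × 4.33 = 6.457 μm
  Mass loss = 6.457 μm × 8.96 g/cm³ = 57.85 g·m⁻²

D(9) = 57.9 g·m⁻²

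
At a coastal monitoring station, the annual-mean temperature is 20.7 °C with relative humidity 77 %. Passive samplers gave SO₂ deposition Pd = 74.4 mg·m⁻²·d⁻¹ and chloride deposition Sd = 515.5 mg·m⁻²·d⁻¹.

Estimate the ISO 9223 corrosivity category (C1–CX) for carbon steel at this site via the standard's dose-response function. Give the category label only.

C5

carbon steel: temperature factor f = -0.054·(10.7) = -0.5778
  sulphur-dioxide contribution → 43.56 μm/a
  chloride contribution → 142.3 μm/a
  total first-year rate 185.9 μm/a
186 μm/a falls in (80, 200] for carbon steel → category C5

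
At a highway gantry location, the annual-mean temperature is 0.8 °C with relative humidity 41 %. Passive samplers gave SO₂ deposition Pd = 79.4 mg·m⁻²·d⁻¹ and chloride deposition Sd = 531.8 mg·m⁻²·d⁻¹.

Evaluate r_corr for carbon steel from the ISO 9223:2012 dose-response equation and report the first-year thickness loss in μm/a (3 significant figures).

r_corr = 29.8 μm/a

carbon steel: T≤10 °C ⇒ hinge +0.150·(0.8−10) = -1.3800
  SO₂ term: 1.77·79.4^0.52·exp(0.02·41-1.3800) = 9.833
  Sd branch = 0.102·Sd^0.62·e^(0.033·RH+0.04·T) = 19.96 μm/a
  sum: 9.833 + 19.96 → r_corr = 29.79 μm/a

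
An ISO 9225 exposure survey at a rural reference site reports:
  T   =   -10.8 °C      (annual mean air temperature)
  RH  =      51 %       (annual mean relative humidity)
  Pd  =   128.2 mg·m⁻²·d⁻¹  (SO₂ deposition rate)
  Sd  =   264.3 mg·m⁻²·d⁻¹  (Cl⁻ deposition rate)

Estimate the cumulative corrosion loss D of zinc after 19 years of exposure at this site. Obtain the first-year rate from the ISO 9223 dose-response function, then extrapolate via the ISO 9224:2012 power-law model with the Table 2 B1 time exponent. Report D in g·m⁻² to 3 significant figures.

zinc: temperature factor f = +0.038·(-20.8) = -0.7904
  SO₂ term: 0.0129·128.2^0.44·exp(0.046·51-0.7904) = 0.5172
  Cl⁻ term: 0.0175·264.3^0.57·exp(0.008·51+0.085·-10.8) = 0.2524
  sum: 0.5172 + 0.2524 → r_corr = 0.7696 μm/a
Power-law: D(19) = r_corr · 19^0.813
  D(19) = 0.7696 × 19^0.813 = 0.7696 × 10.96 = 8.431 μm
  Mass loss = 8.431 μm × 7.14 g/cm³ = 60.2 g·m⁻²

D(19) = 60.2 g·m⁻²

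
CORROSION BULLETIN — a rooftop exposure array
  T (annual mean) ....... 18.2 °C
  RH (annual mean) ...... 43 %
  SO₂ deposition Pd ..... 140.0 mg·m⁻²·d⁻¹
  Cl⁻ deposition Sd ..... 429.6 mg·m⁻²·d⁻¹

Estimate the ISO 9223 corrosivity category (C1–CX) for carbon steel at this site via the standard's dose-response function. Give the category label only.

carbon steel: T>10 °C ⇒ hinge -0.054·(18.2−10) = -0.4428
  sulphur-dioxide contribution → 35.09 μm/a
  chloride contribution → 37.46 μm/a
  total first-year rate 72.54 μm/a
Category bounds: 50…80 μm/a bracket r_corr ⇒ C4

C4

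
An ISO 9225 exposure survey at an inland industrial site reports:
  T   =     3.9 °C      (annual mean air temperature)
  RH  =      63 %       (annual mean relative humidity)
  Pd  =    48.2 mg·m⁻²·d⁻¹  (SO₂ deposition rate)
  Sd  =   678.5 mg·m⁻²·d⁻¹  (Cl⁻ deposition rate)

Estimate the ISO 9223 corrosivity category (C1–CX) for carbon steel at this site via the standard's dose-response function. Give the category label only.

carbon steel: T≤10 °C ⇒ hinge +0.150·(3.9−10) = -0.9150
  SO₂ term: 1.77·48.2^0.52·exp(0.02·63-0.9150) = 18.75
  Sd branch = 0.102·Sd^0.62·e^(0.033·RH+0.04·T) = 54.3 μm/a
  sum: 18.75 + 54.3 → r_corr = 73.05 μm/a
Category bounds: 50…80 μm/a bracket r_corr ⇒ C4

C4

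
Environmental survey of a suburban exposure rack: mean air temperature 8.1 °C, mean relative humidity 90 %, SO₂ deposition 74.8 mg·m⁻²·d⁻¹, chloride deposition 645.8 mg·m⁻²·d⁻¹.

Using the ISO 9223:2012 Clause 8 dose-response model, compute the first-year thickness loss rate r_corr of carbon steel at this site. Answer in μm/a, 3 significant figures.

r_corr = 228 μm/a

carbon steel: f(T) = +0.150·(T−10) [T≤10 °C] = -0.2850
  SO₂ term: 1.77·74.8^0.52·exp(0.02·90-0.2850) = 75.92
  Sd branch = 0.102·Sd^0.62·e^(0.033·RH+0.04·T) = 151.9 μm/a
  r_corr = 75.92 + 151.9 = 227.8 μm/a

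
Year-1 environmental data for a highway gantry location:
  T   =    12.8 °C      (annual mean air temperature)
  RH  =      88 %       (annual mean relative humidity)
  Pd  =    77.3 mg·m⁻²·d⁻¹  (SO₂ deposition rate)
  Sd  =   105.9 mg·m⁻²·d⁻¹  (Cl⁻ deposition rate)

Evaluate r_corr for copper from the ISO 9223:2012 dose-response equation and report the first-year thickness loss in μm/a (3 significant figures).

r_corr = 3.97 μm/a

copper: f(T) = -0.080·(T−10) [T>10 °C] = -0.2240
  SO₂ term: 0.0053·77.3^0.26·exp(0.059·88-0.2240) = 2.359
  Cl⁻ term: 0.01025·105.9^0.27·exp(0.036·88+0.049·12.8) = 1.606
  r_corr = 2.359 + 1.606 = 3.965 μm/a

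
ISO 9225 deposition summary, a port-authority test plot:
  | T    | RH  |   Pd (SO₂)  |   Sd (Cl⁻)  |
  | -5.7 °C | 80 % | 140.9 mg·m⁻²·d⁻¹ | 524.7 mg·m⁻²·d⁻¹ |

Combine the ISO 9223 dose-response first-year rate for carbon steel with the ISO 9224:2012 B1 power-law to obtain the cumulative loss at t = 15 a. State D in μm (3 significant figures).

carbon steel: temperature factor f = +0.150·(-15.7) = -2.3550
  Pd branch = 1.77·Pd^0.52·e^(0.02·RH+f) = 10.9 μm/a
  Sd branch = 0.102·Sd^0.62·e^(0.033·RH+0.04·T) = 55.27 μm/a
  r_corr = 10.9 + 55.27 = 66.17 μm/a
Long-term exponent b (ISO 9224 Table 2, B1) = 0.523
  D(15) = 66.17 × 15^0.523 = 66.17 × 4.122 = 272.7 μm

D(15) = 273 μm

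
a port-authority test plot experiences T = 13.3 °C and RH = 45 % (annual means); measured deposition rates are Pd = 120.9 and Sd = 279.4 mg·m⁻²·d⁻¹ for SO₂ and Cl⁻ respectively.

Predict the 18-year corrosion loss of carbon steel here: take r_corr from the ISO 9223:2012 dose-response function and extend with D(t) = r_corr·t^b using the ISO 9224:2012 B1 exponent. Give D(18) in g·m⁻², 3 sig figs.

carbon steel: temperature factor f = -0.054·(3.3) = -0.1782
  Pd branch = 1.77·Pd^0.52·e^(0.02·RH+f) = 44.09 μm/a
  Cl⁻ term: 0.102·279.4^0.62·exp(0.033·45+0.04·13.3) = 25.19
  r_corr = 44.09 + 25.19 = 69.28 μm/a
Power-law: D(18) = r_corr · 18^0.523
  D(18) = 69.28 × 18^0.523 = 69.28 × 4.534 = 314.1 μm
  Mass loss = 314.1 μm × 7.85 g/cm³ = 2466 g·m⁻²

D(18) = 2.47e+03 g·m⁻²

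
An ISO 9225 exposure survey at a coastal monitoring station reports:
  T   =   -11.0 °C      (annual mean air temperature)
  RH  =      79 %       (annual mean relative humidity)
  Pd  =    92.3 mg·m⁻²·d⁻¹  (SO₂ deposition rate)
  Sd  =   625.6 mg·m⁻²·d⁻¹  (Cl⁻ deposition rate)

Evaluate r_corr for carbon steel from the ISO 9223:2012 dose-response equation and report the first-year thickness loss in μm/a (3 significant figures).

carbon steel: temperature factor f = +0.150·(-21.0) = -3.1500
  SO₂ term: 1.77·92.3^0.52·exp(0.02·79-3.1500) = 3.873
  Sd branch = 0.102·Sd^0.62·e^(0.033·RH+0.04·T) = 48.24 μm/a
  r_corr = 3.873 + 48.24 = 52.11 μm/a

r_corr = 52.1 μm/a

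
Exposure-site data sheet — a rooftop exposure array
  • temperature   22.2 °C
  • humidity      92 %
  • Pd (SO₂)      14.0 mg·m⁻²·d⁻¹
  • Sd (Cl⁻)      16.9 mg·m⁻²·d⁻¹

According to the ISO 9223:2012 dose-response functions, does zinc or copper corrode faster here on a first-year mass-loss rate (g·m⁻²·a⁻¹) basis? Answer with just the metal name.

zinc: temperature factor f = -0.071·(12.2) = -0.8662
  Pd branch = 0.0129·Pd^0.44·e^(0.046·RH+f) = 1.193 μm/a
  Cl⁻ term: 0.0175·16.9^0.57·exp(0.008·92+0.085·22.2) = 1.208
  sum: 1.193 + 1.208 → r_corr = 2.401 μm/a
  mass loss = 2.401 μm/a × 7.14 g/cm³ = 17.14 g·m⁻²·a⁻¹
copper: f(T) = -0.080·(T−10) [T>10 °C] = -0.9760
  SO₂ term: 0.0053·14.0^0.26·exp(0.059·92-0.9760) = 0.9031
  Cl⁻ term: 0.01025·16.9^0.27·exp(0.036·92+0.049·22.2) = 1.791
  sum: 0.9031 + 1.791 → r_corr = 2.694 μm/a
  mass loss = 2.694 μm/a × 8.96 g/cm³ = 24.14 g·m⁻²·a⁻¹
Ordering by g·m⁻²·a⁻¹: copper (24.1) > zinc (17.1)

copper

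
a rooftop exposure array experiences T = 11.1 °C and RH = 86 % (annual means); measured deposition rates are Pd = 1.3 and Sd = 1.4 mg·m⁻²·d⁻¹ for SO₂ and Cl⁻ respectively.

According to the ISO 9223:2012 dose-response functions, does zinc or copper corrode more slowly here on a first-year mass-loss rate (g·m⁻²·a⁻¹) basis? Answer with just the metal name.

zinc: T>10 °C ⇒ hinge -0.071·(11.1−10) = -0.0781
  sulphur-dioxide contribution → 0.6996 μm/a
  chloride contribution → 0.1084 μm/a
  ⇒ r_corr(zinc) = 0.808 μm/a
  mass loss = 0.808 μm/a × 7.14 g/cm³ = 5.769 g·m⁻²·a⁻¹
copper: T>10 °C ⇒ hinge -0.080·(11.1−10) = -0.0880
  sulphur-dioxide contribution → 0.8304 μm/a
  chloride contribution → 0.4275 μm/a
  total first-year rate 1.258 μm/a
  mass loss = 1.258 μm/a × 8.96 g/cm³ = 11.27 g·m⁻²·a⁻¹
Ordering by g·m⁻²·a⁻¹: copper (11.3) > zinc (5.77)

zinc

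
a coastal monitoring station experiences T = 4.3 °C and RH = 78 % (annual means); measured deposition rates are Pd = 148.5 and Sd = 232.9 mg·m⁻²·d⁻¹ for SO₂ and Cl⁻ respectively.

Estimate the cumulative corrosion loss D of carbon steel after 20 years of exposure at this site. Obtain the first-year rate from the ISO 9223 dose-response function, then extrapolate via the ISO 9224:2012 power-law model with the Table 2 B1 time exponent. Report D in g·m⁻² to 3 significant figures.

D(20) = 3.57e+03 g·m⁻²

carbon steel: T≤10 °C ⇒ hinge +0.150·(4.3−10) = -0.8550
  Pd branch = 1.77·Pd^0.52·e^(0.02·RH+f) = 48.24 μm/a
  Cl⁻ term: 0.102·232.9^0.62·exp(0.033·78+0.04·4.3) = 46.65
  r_corr = 48.24 + 46.65 = 94.89 μm/a
ISO 9224: D(t) = r_corr · t^b with b = 0.523 (carbon steel, B1)
  D(20) = 94.89 × 20^0.523 = 94.89 × 4.791 = 454.6 μm
  Mass loss = 454.6 μm × 7.85 g/cm³ = 3569 g·m⁻²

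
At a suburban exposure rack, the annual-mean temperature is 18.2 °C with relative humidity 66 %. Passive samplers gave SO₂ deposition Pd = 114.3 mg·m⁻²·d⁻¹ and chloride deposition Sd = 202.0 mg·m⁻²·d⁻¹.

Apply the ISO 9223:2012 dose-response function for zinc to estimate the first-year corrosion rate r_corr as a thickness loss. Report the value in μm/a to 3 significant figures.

r_corr = 4.08 μm/a

zinc: T>10 °C ⇒ hinge -0.071·(18.2−10) = -0.5822
  Pd branch = 0.0129·Pd^0.44·e^(0.046·RH+f) = 1.207 μm/a
  Cl⁻ term: 0.0175·202.0^0.57·exp(0.008·66+0.085·18.2) = 2.872
  sum: 1.207 + 2.872 → r_corr = 4.08 μm/a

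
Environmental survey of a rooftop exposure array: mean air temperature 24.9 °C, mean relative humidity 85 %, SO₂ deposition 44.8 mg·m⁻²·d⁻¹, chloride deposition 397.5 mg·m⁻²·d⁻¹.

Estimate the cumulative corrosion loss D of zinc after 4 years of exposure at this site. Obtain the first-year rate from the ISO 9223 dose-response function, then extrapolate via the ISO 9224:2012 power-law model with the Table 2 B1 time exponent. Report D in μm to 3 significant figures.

D(4) = 30.5 μm

zinc: temperature factor f = -0.071·(14.9) = -1.0579
  sulphur-dioxide contribution → 1.191 μm/a
  chloride contribution → 8.693 μm/a
  ⇒ r_corr(zinc) = 9.884 μm/a
ISO 9224: D(t) = r_corr · t^b with b = 0.813 (zinc, B1)
  D(4) = 9.884 × 4^0.813 = 9.884 × 3.087 = 30.51 μm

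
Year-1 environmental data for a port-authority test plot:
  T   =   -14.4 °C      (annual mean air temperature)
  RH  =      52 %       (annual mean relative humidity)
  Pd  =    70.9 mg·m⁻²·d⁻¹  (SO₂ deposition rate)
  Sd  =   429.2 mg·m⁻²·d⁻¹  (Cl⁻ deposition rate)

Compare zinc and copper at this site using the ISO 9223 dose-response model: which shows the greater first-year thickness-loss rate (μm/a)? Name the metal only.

zinc: temperature factor f = +0.038·(-24.4) = -0.9272
  Pd branch = 0.0129·Pd^0.44·e^(0.046·RH+f) = 0.3639 μm/a
  Cl⁻ term: 0.0175·429.2^0.57·exp(0.008·52+0.085·-14.4) = 0.247
  r_corr = 0.3639 + 0.247 = 0.611 μm/a
copper: temperature factor f = +0.126·(-24.4) = -3.0744
  Pd branch = 0.0053·Pd^0.26·e^(0.059·RH+f) = 0.01595 μm/a
  Sd branch = 0.01025·Sd^0.27·e^(0.036·RH+0.049·T) = 0.1691 μm/a
  r_corr = 0.01595 + 0.1691 = 0.185 μm/a
Ordering by μm/a: zinc (0.611) > copper (0.185)

zinc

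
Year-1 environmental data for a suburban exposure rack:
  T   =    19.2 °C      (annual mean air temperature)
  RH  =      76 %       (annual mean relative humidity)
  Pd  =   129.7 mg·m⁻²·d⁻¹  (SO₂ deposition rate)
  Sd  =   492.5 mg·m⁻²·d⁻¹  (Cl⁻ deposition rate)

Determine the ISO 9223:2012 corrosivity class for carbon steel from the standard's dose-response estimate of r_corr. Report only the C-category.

C5

carbon steel: T>10 °C ⇒ hinge -0.054·(19.2−10) = -0.4968
  Pd branch = 1.77·Pd^0.52·e^(0.02·RH+f) = 61.81 μm/a
  Sd branch = 0.102·Sd^0.62·e^(0.033·RH+0.04·T) = 126.1 μm/a
  r_corr = 61.81 + 126.1 = 187.9 μm/a
ISO 9223 Table 2 (carbon steel): 80 < 188 ≤ 200 μm/a ⇒ C5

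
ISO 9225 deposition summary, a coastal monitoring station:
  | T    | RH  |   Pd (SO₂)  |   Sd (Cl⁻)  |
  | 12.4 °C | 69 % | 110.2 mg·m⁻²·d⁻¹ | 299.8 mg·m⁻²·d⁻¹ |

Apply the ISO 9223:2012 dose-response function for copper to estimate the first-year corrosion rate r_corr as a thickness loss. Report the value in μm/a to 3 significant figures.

copper: temperature factor f = -0.080·(2.4) = -0.1920
  sulphur-dioxide contribution → 0.8707 μm/a
  chloride contribution → 1.052 μm/a
  total first-year rate 1.923 μm/a

r_corr = 1.92 μm/a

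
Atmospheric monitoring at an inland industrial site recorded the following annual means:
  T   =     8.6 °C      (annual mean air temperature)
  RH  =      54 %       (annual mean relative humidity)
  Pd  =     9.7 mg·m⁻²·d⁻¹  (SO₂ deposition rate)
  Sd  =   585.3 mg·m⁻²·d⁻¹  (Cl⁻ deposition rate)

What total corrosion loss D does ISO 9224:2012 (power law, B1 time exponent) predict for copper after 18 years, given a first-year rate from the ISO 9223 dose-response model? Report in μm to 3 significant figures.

D(18) = 5.53 μm

copper: T≤10 °C ⇒ hinge +0.126·(8.6−10) = -0.1764
  SO₂ term: 0.0053·9.7^0.26·exp(0.059·54-0.1764) = 0.194
  Sd branch = 0.01025·Sd^0.27·e^(0.036·RH+0.049·T) = 0.6098 μm/a
  sum: 0.194 + 0.6098 → r_corr = 0.8039 μm/a
ISO 9224: D(t) = r_corr · t^b with b = 0.667 (copper, B1)
  D(18) = 0.8039 × 18^0.667 = 0.8039 × 6.875 = 5.526 μm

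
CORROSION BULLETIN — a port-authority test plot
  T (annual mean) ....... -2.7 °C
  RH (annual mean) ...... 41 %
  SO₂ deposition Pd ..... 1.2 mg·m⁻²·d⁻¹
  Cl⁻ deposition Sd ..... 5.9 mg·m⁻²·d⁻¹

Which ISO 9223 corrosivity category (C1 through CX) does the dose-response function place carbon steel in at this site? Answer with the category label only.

C2

carbon steel: T≤10 °C ⇒ hinge +0.150·(-2.7−10) = -1.9050
  Pd branch = 1.77·Pd^0.52·e^(0.02·RH+f) = 0.6576 μm/a
  Cl⁻ term: 0.102·5.9^0.62·exp(0.033·41+0.04·-2.7) = 1.065
  r_corr = 0.6576 + 1.065 = 1.722 μm/a
1.72 μm/a falls in (1.3, 25] for carbon steel → category C2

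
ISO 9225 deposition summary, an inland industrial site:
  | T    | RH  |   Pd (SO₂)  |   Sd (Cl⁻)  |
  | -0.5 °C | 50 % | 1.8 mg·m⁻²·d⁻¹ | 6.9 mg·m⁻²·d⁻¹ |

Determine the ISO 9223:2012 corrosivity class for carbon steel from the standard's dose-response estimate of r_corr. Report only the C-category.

C2

carbon steel: temperature factor f = +0.150·(-10.5) = -1.5750
  SO₂ term: 1.77·1.8^0.52·exp(0.02·50-1.5750) = 1.352
  Sd branch = 0.102·Sd^0.62·e^(0.033·RH+0.04·T) = 1.724 μm/a
  sum: 1.352 + 1.724 → r_corr = 3.076 μm/a
3.08 μm/a falls in (1.3, 25] for carbon steel → category C2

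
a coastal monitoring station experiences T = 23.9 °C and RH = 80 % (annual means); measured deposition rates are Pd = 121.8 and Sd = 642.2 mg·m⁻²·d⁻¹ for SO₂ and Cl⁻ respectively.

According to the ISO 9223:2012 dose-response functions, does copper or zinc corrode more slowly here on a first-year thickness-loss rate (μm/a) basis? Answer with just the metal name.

copper: f(T) = -0.080·(T−10) [T>10 °C] = -1.1120
  Pd branch = 0.0053·Pd^0.26·e^(0.059·RH+f) = 0.6815 μm/a
  Cl⁻ term: 0.01025·642.2^0.27·exp(0.036·80+0.049·23.9) = 3.374
  r_corr = 0.6815 + 3.374 = 4.056 μm/a
zinc: temperature factor f = -0.071·(13.9) = -0.9869
  SO₂ term: 0.0129·121.8^0.44·exp(0.046·80-0.9869) = 1.577
  Sd branch = 0.0175·Sd^0.57·e^(0.008·RH+0.085·T) = 10.08 μm/a
  r_corr = 1.577 + 10.08 = 11.66 μm/a
Ordering by μm/a: zinc (11.7) > copper (4.06)

copper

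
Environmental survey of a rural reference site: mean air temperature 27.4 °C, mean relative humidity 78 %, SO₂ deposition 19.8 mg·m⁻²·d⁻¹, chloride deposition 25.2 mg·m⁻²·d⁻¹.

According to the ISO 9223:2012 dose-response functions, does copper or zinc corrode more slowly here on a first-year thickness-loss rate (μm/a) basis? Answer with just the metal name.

copper

copper: T>10 °C ⇒ hinge -0.080·(27.4−10) = -1.3920
  sulphur-dioxide contribution → 0.2854 μm/a
  chloride contribution → 1.555 μm/a
  ⇒ r_corr(copper) = 1.84 μm/a
zinc: T>10 °C ⇒ hinge -0.071·(27.4−10) = -1.2354
  sulphur-dioxide contribution → 0.5045 μm/a
  chloride contribution → 2.11 μm/a
  total first-year rate 2.615 μm/a
Ordering by μm/a: zinc (2.61) > copper (1.84)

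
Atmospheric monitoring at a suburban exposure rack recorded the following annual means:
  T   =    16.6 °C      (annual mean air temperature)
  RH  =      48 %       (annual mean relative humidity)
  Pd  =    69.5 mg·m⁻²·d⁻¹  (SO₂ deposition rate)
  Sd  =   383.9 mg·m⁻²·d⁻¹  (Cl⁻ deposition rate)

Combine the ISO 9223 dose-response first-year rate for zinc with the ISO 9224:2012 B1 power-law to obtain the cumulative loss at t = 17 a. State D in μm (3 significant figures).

zinc: f(T) = -0.071·(T−10) [T>10 °C] = -0.4686
  sulphur-dioxide contribution → 0.4748 μm/a
  chloride contribution → 3.13 μm/a
  total first-year rate 3.605 μm/a
ISO 9224: D(t) = r_corr · t^b with b = 0.813 (zinc, B1)
  D(17) = 3.605 × 17^0.813 = 3.605 × 10.01 = 36.08 μm

D(17) = 36.1 μm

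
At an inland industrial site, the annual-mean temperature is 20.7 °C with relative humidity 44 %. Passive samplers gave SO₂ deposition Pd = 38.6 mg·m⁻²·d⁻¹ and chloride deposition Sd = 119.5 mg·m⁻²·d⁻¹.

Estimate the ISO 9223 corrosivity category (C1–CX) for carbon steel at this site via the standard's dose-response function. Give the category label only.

C3

carbon steel: temperature factor f = -0.054·(10.7) = -0.5778
  sulphur-dioxide contribution → 16 μm/a
  chloride contribution → 19.35 μm/a
  ⇒ r_corr(carbon steel) = 35.36 μm/a
Category bounds: 25…50 μm/a bracket r_corr ⇒ C3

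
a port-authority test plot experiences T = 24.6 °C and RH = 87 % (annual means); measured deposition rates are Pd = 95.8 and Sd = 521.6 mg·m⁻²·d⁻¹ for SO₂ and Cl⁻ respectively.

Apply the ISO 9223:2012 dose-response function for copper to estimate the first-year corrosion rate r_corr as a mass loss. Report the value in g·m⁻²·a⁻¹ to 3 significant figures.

r_corr = 46.3 g·m⁻²·a⁻¹

copper: T>10 °C ⇒ hinge -0.080·(24.6−10) = -1.1680
  Pd branch = 0.0053·Pd^0.26·e^(0.059·RH+f) = 0.915 μm/a
  Cl⁻ term: 0.01025·521.6^0.27·exp(0.036·87+0.049·24.6) = 4.247
  r_corr = 0.915 + 4.247 = 5.162 μm/a
Convert to mass loss: 5.162 μm/a × 8.96 g/cm³ = 46.25 g·m⁻²·a⁻¹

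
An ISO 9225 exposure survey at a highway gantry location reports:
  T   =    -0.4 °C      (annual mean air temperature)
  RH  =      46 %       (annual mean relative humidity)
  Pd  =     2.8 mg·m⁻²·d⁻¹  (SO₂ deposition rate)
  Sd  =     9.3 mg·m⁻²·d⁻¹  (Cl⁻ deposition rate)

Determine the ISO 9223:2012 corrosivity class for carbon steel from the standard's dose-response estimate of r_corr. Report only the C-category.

C2

carbon steel: f(T) = +0.150·(T−10) [T≤10 °C] = -1.5600
  Pd branch = 1.77·Pd^0.52·e^(0.02·RH+f) = 1.594 μm/a
  Sd branch = 0.102·Sd^0.62·e^(0.033·RH+0.04·T) = 1.825 μm/a
  r_corr = 1.594 + 1.825 = 3.42 μm/a
3.42 μm/a falls in (1.3, 25] for carbon steel → category C2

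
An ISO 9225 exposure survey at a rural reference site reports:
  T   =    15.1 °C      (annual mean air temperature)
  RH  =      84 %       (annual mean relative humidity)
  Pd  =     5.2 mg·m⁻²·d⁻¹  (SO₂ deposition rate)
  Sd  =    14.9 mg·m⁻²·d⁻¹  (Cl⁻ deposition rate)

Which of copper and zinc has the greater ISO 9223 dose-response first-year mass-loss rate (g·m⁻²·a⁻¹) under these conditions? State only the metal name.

copper

copper: T>10 °C ⇒ hinge -0.080·(15.1−10) = -0.4080
  sulphur-dioxide contribution → 0.7684 μm/a
  chloride contribution → 0.9165 μm/a
  ⇒ r_corr(copper) = 1.685 μm/a
  mass loss = 1.685 μm/a × 8.96 g/cm³ = 15.1 g·m⁻²·a⁻¹
zinc: T>10 °C ⇒ hinge -0.071·(15.1−10) = -0.3621
  sulphur-dioxide contribution → 0.8841 μm/a
  chloride contribution → 0.5768 μm/a
  ⇒ r_corr(zinc) = 1.461 μm/a
  mass loss = 1.461 μm/a × 7.14 g/cm³ = 10.43 g·m⁻²·a⁻¹
Ordering by g·m⁻²·a⁻¹: copper (15.1) > zinc (10.4)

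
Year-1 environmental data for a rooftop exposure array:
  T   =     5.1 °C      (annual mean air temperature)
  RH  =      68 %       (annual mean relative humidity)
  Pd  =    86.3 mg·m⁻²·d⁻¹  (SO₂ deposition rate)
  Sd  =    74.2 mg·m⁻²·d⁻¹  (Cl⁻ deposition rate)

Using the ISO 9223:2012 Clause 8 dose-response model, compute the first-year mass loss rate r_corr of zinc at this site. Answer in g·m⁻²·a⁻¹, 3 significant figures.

zinc: f(T) = +0.038·(T−10) [T≤10 °C] = -0.1862
  Pd branch = 0.0129·Pd^0.44·e^(0.046·RH+f) = 1.738 μm/a
  Cl⁻ term: 0.0175·74.2^0.57·exp(0.008·68+0.085·5.1) = 0.5416
  r_corr = 1.738 + 0.5416 = 2.28 μm/a
Convert to mass loss: 2.28 μm/a × 7.14 g/cm³ = 16.28 g·m⁻²·a⁻¹

r_corr = 16.3 g·m⁻²·a⁻¹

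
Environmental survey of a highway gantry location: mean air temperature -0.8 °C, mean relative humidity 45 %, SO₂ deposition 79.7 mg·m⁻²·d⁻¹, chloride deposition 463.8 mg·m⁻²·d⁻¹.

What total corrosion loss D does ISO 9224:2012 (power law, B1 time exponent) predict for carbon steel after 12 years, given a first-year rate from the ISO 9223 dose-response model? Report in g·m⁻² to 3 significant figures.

D(12) = 807 g·m⁻²

carbon steel: temperature factor f = +0.150·(-10.8) = -1.6200
  sulphur-dioxide contribution → 8.395 μm/a
  chloride contribution → 19.62 μm/a
  ⇒ r_corr(carbon steel) = 28.02 μm/a
ISO 9224: D(t) = r_corr · t^b with b = 0.523 (carbon steel, B1)
  D(12) = 28.02 × 12^0.523 = 28.02 × 3.668 = 102.8 μm
  Mass loss = 102.8 μm × 7.85 g/cm³ = 806.7 g·m⁻²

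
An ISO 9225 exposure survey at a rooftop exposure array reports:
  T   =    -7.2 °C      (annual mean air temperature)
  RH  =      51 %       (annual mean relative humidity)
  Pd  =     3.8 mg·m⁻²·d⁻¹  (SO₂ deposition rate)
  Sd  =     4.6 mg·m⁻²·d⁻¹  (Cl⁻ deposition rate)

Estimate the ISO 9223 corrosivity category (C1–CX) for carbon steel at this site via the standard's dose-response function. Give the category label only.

C2

carbon steel: f(T) = +0.150·(T−10) [T≤10 °C] = -2.5800
  sulphur-dioxide contribution → 0.7447 μm/a
  chloride contribution → 1.06 μm/a
  total first-year rate 1.805 μm/a
Category bounds: 1.3…25 μm/a bracket r_corr ⇒ C2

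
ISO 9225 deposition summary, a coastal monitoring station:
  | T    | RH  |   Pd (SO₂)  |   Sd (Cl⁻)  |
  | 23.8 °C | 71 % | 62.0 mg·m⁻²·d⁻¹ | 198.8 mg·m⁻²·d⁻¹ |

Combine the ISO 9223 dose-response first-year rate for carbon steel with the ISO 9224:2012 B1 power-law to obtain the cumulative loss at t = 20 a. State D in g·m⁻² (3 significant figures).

carbon steel: temperature factor f = -0.054·(13.8) = -0.7452
  sulphur-dioxide contribution → 29.72 μm/a
  chloride contribution → 73.22 μm/a
  ⇒ r_corr(carbon steel) = 102.9 μm/a
ISO 9224: D(t) = r_corr · t^b with b = 0.523 (carbon steel, B1)
  D(20) = 102.9 × 20^0.523 = 102.9 × 4.791 = 493.2 μm
  Mass loss = 493.2 μm × 7.85 g/cm³ = 3872 g·m⁻²

D(20) = 3.87e+03 g·m⁻²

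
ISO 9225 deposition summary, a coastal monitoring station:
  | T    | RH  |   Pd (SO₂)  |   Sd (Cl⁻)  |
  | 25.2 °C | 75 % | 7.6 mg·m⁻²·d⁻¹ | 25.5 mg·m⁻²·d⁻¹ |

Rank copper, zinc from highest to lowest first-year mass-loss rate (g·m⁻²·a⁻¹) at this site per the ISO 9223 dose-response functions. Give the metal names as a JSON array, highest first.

["zinc", "copper"]

copper: f(T) = -0.080·(T−10) [T>10 °C] = -1.2160
  Pd branch = 0.0053·Pd^0.26·e^(0.059·RH+f) = 0.2223 μm/a
  Cl⁻ term: 0.01025·25.5^0.27·exp(0.036·75+0.049·25.2) = 1.257
  r_corr = 0.2223 + 1.257 = 1.479 μm/a
  mass loss = 1.479 μm/a × 8.96 g/cm³ = 13.25 g·m⁻²·a⁻¹
zinc: f(T) = -0.071·(T−10) [T>10 °C] = -1.0792
  SO₂ term: 0.0129·7.6^0.44·exp(0.046·75-1.0792) = 0.3371
  Sd branch = 0.0175·Sd^0.57·e^(0.008·RH+0.085·T) = 1.72 μm/a
  r_corr = 0.3371 + 1.72 = 2.057 μm/a
  mass loss = 2.057 μm/a × 7.14 g/cm³ = 14.69 g·m⁻²·a⁻¹
Ordering by g·m⁻²·a⁻¹: zinc (14.7) > copper (13.3)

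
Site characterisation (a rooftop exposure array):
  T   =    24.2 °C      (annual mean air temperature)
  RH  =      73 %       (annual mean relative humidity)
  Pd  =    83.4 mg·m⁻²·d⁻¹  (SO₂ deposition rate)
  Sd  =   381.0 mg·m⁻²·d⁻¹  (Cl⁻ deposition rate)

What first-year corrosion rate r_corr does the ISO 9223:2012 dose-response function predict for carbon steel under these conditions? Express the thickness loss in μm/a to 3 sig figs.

carbon steel: f(T) = -0.054·(T−10) [T>10 °C] = -0.7668
  Pd branch = 1.77·Pd^0.52·e^(0.02·RH+f) = 35.32 μm/a
  Cl⁻ term: 0.102·381.0^0.62·exp(0.033·73+0.04·24.2) = 119
  r_corr = 35.32 + 119 = 154.3 μm/a

r_corr = 154 μm/a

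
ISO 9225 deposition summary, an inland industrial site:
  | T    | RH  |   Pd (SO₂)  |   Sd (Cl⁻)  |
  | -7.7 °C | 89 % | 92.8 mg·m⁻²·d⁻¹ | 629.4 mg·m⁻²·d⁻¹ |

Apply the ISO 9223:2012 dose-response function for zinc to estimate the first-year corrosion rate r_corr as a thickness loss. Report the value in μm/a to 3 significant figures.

zinc: f(T) = +0.038·(T−10) [T≤10 °C] = -0.6726
  Pd branch = 0.0129·Pd^0.44·e^(0.046·RH+f) = 2.899 μm/a
  Cl⁻ term: 0.0175·629.4^0.57·exp(0.008·89+0.085·-7.7) = 0.7301
  sum: 2.899 + 0.7301 → r_corr = 3.629 μm/a

r_corr = 3.63 μm/a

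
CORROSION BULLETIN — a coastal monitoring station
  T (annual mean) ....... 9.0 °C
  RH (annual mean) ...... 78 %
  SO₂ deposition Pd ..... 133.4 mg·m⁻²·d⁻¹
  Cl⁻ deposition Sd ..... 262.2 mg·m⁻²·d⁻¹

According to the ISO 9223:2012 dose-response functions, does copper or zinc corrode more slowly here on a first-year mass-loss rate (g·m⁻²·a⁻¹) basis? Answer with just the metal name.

copper: temperature factor f = +0.126·(-1.0) = -0.1260
  SO₂ term: 0.0053·133.4^0.26·exp(0.059·78-0.1260) = 1.662
  Sd branch = 0.01025·Sd^0.27·e^(0.036·RH+0.049·T) = 1.188 μm/a
  r_corr = 1.662 + 1.188 = 2.85 μm/a
  mass loss = 2.85 μm/a × 8.96 g/cm³ = 25.54 g·m⁻²·a⁻¹
zinc: T≤10 °C ⇒ hinge +0.038·(9.0−10) = -0.0380
  SO₂ term: 0.0129·133.4^0.44·exp(0.046·78-0.0380) = 3.867
  Cl⁻ term: 0.0175·262.2^0.57·exp(0.008·78+0.085·9.0) = 1.678
  r_corr = 3.867 + 1.678 = 5.546 μm/a
  mass loss = 5.546 μm/a × 7.14 g/cm³ = 39.6 g·m⁻²·a⁻¹
Ordering by g·m⁻²·a⁻¹: zinc (39.6) > copper (25.5)

copper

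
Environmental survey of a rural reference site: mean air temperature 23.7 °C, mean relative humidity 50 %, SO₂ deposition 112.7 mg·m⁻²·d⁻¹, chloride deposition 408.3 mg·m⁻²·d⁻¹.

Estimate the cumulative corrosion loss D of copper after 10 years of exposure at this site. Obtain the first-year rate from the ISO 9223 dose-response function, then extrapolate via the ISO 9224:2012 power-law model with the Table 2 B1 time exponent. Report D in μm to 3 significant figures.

D(10) = 5.20 μm

copper: f(T) = -0.080·(T−10) [T>10 °C] = -1.0960
  SO₂ term: 0.0053·112.7^0.26·exp(0.059·50-1.0960) = 0.1156
  Cl⁻ term: 0.01025·408.3^0.27·exp(0.036·50+0.049·23.7) = 1.004
  sum: 0.1156 + 1.004 → r_corr = 1.12 μm/a
Long-term exponent b (ISO 9224 Table 2, B1) = 0.667
  D(10) = 1.12 × 10^0.667 = 1.12 × 4.645 = 5.201 μm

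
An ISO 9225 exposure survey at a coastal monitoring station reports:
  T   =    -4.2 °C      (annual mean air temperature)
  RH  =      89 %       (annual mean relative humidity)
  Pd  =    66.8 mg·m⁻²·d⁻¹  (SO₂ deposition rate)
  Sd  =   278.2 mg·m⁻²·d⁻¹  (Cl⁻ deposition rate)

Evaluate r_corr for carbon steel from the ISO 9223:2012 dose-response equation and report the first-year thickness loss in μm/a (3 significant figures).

r_corr = 64.4 μm/a

carbon steel: temperature factor f = +0.150·(-14.2) = -2.1300
  sulphur-dioxide contribution → 11.09 μm/a
  chloride contribution → 53.29 μm/a
  ⇒ r_corr(carbon steel) = 64.38 μm/a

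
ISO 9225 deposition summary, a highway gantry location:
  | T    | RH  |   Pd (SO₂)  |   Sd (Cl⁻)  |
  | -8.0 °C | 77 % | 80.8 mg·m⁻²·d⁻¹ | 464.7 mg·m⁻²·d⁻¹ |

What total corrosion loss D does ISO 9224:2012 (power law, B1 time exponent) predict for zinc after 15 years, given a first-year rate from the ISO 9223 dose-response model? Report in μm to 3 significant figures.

zinc: f(T) = +0.038·(T−10) [T≤10 °C] = -0.6840
  Pd branch = 0.0129·Pd^0.44·e^(0.046·RH+f) = 1.553 μm/a
  Sd branch = 0.0175·Sd^0.57·e^(0.008·RH+0.085·T) = 0.5439 μm/a
  r_corr = 1.553 + 0.5439 = 2.097 μm/a
Power-law: D(15) = r_corr · 15^0.813
  D(15) = 2.097 × 15^0.813 = 2.097 × 9.04 = 18.95 μm

D(15) = 19.0 μm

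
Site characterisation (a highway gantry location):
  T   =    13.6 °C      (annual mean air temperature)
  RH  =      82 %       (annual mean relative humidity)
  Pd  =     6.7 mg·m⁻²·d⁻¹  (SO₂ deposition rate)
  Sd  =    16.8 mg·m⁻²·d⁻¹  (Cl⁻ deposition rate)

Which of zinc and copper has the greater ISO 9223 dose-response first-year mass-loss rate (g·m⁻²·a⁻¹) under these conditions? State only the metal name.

zinc: f(T) = -0.071·(T−10) [T>10 °C] = -0.2556
  SO₂ term: 0.0129·6.7^0.44·exp(0.046·82-0.2556) = 1.003
  Cl⁻ term: 0.0175·16.8^0.57·exp(0.008·82+0.085·13.6) = 0.5351
  r_corr = 1.003 + 0.5351 = 1.538 μm/a
  mass loss = 1.538 μm/a × 7.14 g/cm³ = 10.98 g·m⁻²·a⁻¹
copper: T>10 °C ⇒ hinge -0.080·(13.6−10) = -0.2880
  Pd branch = 0.0053·Pd^0.26·e^(0.059·RH+f) = 0.8224 μm/a
  Cl⁻ term: 0.01025·16.8^0.27·exp(0.036·82+0.049·13.6) = 0.8185
  r_corr = 0.8224 + 0.8185 = 1.641 μm/a
  mass loss = 1.641 μm/a × 8.96 g/cm³ = 14.7 g·m⁻²·a⁻¹
Ordering by g·m⁻²·a⁻¹: copper (14.7) > zinc (11)

copper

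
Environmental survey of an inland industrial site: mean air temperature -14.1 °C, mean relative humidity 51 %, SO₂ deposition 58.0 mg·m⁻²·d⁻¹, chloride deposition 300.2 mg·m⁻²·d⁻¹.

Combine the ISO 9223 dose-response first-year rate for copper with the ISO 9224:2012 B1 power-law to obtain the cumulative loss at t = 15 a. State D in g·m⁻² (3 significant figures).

copper: temperature factor f = +0.126·(-24.1) = -3.0366
  sulphur-dioxide contribution → 0.01482 μm/a
  chloride contribution → 0.1503 μm/a
  total first-year rate 0.1651 μm/a
ISO 9224: D(t) = r_corr · t^b with b = 0.667 (copper, B1)
  D(15) = 0.1651 × 15^0.667 = 0.1651 × 6.088 = 1.005 μm
  Mass loss = 1.005 μm × 8.96 g/cm³ = 9.006 g·m⁻²

D(15) = 9.01 g·m⁻²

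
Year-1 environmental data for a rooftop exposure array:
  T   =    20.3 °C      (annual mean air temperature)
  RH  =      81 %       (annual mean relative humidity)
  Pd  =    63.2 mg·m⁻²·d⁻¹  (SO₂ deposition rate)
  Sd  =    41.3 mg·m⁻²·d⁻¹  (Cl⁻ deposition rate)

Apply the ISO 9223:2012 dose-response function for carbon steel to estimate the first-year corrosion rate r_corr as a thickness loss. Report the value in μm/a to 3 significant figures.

carbon steel: temperature factor f = -0.054·(10.3) = -0.5562
  SO₂ term: 1.77·63.2^0.52·exp(0.02·81-0.5562) = 44.29
  Cl⁻ term: 0.102·41.3^0.62·exp(0.033·81+0.04·20.3) = 33.42
  sum: 44.29 + 33.42 → r_corr = 77.71 μm/a

r_corr = 77.7 μm/a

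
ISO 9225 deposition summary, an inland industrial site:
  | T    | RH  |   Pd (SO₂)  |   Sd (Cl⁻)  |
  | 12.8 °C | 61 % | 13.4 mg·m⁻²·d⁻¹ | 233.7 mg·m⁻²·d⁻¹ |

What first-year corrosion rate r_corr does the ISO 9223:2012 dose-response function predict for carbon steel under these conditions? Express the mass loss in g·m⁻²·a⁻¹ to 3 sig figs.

carbon steel: f(T) = -0.054·(T−10) [T>10 °C] = -0.1512
  SO₂ term: 1.77·13.4^0.52·exp(0.02·61-0.1512) = 19.87
  Sd branch = 0.102·Sd^0.62·e^(0.033·RH+0.04·T) = 37.48 μm/a
  sum: 19.87 + 37.48 → r_corr = 57.35 μm/a
Convert to mass loss: 57.35 μm/a × 7.85 g/cm³ = 450.2 g·m⁻²·a⁻¹

r_corr = 450 g·m⁻²·a⁻¹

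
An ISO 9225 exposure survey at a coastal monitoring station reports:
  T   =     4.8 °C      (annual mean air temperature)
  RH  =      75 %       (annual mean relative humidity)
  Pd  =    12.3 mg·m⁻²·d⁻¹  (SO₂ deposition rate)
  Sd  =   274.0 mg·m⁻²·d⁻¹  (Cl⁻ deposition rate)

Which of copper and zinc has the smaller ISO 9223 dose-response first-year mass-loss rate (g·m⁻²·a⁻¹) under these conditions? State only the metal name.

copper: temperature factor f = +0.126·(-5.2) = -0.6552
  Pd branch = 0.0053·Pd^0.26·e^(0.059·RH+f) = 0.4414 μm/a
  Cl⁻ term: 0.01025·274.0^0.27·exp(0.036·75+0.049·4.8) = 0.8783
  sum: 0.4414 + 0.8783 → r_corr = 1.32 μm/a
  mass loss = 1.32 μm/a × 8.96 g/cm³ = 11.82 g·m⁻²·a⁻¹
zinc: f(T) = +0.038·(T−10) [T≤10 °C] = -0.1976
  SO₂ term: 0.0129·12.3^0.44·exp(0.046·75-0.1976) = 1.006
  Sd branch = 0.0175·Sd^0.57·e^(0.008·RH+0.085·T) = 1.176 μm/a
  r_corr = 1.006 + 1.176 = 2.182 μm/a
  mass loss = 2.182 μm/a × 7.14 g/cm³ = 15.58 g·m⁻²·a⁻¹
Ordering by g·m⁻²·a⁻¹: zinc (15.6) > copper (11.8)

copper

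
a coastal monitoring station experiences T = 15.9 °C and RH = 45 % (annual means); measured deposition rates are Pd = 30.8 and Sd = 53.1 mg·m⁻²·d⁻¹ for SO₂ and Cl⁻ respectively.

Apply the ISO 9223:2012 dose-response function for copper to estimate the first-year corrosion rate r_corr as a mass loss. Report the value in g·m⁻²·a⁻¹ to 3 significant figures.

copper: f(T) = -0.080·(T−10) [T>10 °C] = -0.4720
  sulphur-dioxide contribution → 0.1146 μm/a
  chloride contribution → 0.3299 μm/a
  total first-year rate 0.4446 μm/a
Convert to mass loss: 0.4446 μm/a × 8.96 g/cm³ = 3.983 g·m⁻²·a⁻¹

r_corr = 3.98 g·m⁻²·a⁻¹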